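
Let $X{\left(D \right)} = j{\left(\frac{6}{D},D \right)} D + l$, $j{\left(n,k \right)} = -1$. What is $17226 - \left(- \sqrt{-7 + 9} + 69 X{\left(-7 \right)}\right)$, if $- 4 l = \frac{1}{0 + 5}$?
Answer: $\frac{334929}{20} + \sqrt{2} \approx 16748.0$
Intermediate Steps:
$l = - \frac{1}{20}$ ($l = - \frac{1}{4 \left(0 + 5\right)} = - \frac{1}{4 \cdot 5} = \left(- \frac{1}{4}\right) \frac{1}{5} = - \frac{1}{20} \approx -0.05$)
$X{\left(D \right)} = - \frac{1}{20} - D$ ($X{\left(D \right)} = - D - \frac{1}{20} = - \frac{1}{20} - D$)
$17226 - \left(- \sqrt{-7 + 9} + 69 X{\left(-7 \right)}\right) = 17226 + \left(- 69 \left(- \frac{1}{20} - -7\right) + \sqrt{-7 + 9}\right) = 17226 + \left(- 69 \left(- \frac{1}{20} + 7\right) + \sqrt{2}\right) = 17226 + \left(\left(-69\right) \frac{139}{20} + \sqrt{2}\right) = 17226 - \left(\frac{9591}{20} - \sqrt{2}\right) = \frac{334929}{20} + \sqrt{2}$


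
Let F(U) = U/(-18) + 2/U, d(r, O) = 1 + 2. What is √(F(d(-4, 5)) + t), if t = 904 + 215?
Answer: √4478/2 ≈ 33.459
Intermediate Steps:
d(r, O) = 3
F(U) = 2/U - U/18 (F(U) = U*(-1/18) + 2/U = -U/18 + 2/U = 2/U - U/18)
t = 1119
√(F(d(-4, 5)) + t) = √((2/3 - 1/18*3) + 1119) = √((2*(⅓) - ⅙) + 1119) = √((⅔ - ⅙) + 1119) = √(½ + 1119) = √(2239/2) = √4478/2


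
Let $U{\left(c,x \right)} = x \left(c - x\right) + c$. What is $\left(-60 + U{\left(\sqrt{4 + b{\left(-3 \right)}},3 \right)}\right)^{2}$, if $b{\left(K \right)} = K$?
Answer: $4225$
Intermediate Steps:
$U{\left(c,x \right)} = c + x \left(c - x\right)$
$\left(-60 + U{\left(\sqrt{4 + b{\left(-3 \right)}},3 \right)}\right)^{2} = \left(-60 + \left(\sqrt{4 - 3} - 3^{2} + \sqrt{4 - 3} \cdot 3\right)\right)^{2} = \left(-60 + \left(\sqrt{1} - 9 + \sqrt{1} \cdot 3\right)\right)^{2} = \left(-60 + \left(1 - 9 + 1 \cdot 3\right)\right)^{2} = \left(-60 + \left(1 - 9 + 3\right)\right)^{2} = \left(-60 - 5\right)^{2} = \left(-65\right)^{2} = 4225$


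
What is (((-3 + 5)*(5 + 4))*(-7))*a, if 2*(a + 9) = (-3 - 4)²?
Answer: -1953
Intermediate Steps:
a = 31/2 (a = -9 + (-3 - 4)²/2 = -9 + (½)*(-7)² = -9 + (½)*49 = -9 + 49/2 = 31/2 ≈ 15.500)
(((-3 + 5)*(5 + 4))*(-7))*a = (((-3 + 5)*(5 + 4))*(-7))*(31/2) = ((2*9)*(-7))*(31/2) = (18*(-7))*(31/2) = -126*31/2 = -1953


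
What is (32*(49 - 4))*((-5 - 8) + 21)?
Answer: 11520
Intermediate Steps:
(32*(49 - 4))*((-5 - 8) + 21) = (32*45)*(-13 + 21) = 1440*8 = 11520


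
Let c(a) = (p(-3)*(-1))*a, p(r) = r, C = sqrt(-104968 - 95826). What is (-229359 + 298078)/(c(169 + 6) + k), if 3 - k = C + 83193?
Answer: -516423285/621245729 + 68719*I*sqrt(200794)/6833703019 ≈ -0.83127 + 0.0045061*I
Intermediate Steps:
C = I*sqrt(200794) (C = sqrt(-200794) = I*sqrt(200794) ≈ 448.1*I)
c(a) = 3*a (c(a) = (-3*(-1))*a = 3*a)
k = -83190 - I*sqrt(200794) (k = 3 - (I*sqrt(200794) + 83193) = 3 - (83193 + I*sqrt(200794)) = 3 + (-83193 - I*sqrt(200794)) = -83190 - I*sqrt(200794) ≈ -83190.0 - 448.1*I)
(-229359 + 298078)/(c(169 + 6) + k) = (-229359 + 298078)/(3*(169 + 6) + (-83190 - I*sqrt(200794))) = 68719/(3*175 + (-83190 - I*sqrt(200794))) = 68719/(525 + (-83190 - I*sqrt(200794))) = 68719/(-82665 - I*sqrt(200794))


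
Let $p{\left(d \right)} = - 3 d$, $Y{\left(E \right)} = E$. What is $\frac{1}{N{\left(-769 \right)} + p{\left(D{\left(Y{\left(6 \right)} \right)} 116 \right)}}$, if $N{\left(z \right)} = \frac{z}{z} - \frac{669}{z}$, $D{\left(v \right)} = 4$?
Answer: $- \frac{769}{1069010} \approx -0.00071936$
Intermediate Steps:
$N{\left(z \right)} = 1 - \frac{669}{z}$
$\frac{1}{N{\left(-769 \right)} + p{\left(D{\left(Y{\left(6 \right)} \right)} 116 \right)}} = \frac{1}{\frac{-669 - 769}{-769} - 3 \cdot 4 \cdot 116} = \frac{1}{\left(- \frac{1}{769}\right) \left(-1438\right) - 1392} = \frac{1}{\frac{1438}{769} - 1392} = \frac{1}{- \frac{1069010}{769}} = - \frac{769}{1069010}$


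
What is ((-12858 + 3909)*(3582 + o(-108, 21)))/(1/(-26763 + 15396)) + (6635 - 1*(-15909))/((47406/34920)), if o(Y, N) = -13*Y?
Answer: 4007326406895318/7901 ≈ 5.0719e+11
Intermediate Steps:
((-12858 + 3909)*(3582 + o(-108, 21)))/(1/(-26763 + 15396)) + (6635 - 1*(-15909))/((47406/34920)) = ((-12858 + 3909)*(3582 - 13*(-108)))/(1/(-26763 + 15396)) + (6635 - 1*(-15909))/((47406/34920)) = (-8949*(3582 + 1404))/(1/(-11367)) + (6635 + 15909)/((47406*(1/34920))) = (-8949*4986)/(-1/11367) + 22544/(7901/5820) = -44619714*(-11367) + 22544*(5820/7901) = 507192289038 + 131206080/7901 = 4007326406895318/7901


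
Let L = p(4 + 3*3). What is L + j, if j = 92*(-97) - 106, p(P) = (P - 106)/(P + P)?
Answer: -234873/26 ≈ -9033.6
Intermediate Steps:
p(P) = (-106 + P)/(2*P) (p(P) = (-106 + P)/((2*P)) = (-106 + P)*(1/(2*P)) = (-106 + P)/(2*P))
L = -93/26 (L = (-106 + (4 + 3*3))/(2*(4 + 3*3)) = (-106 + (4 + 9))/(2*(4 + 9)) = (½)*(-106 + 13)/13 = (½)*(1/13)*(-93) = -93/26 ≈ -3.5769)
j = -9030 (j = -8924 - 106 = -9030)
L + j = -93/26 - 9030 = -234873/26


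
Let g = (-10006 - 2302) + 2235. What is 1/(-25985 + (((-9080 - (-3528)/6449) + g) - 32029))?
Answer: -6449/497646455 ≈ -1.2959e-5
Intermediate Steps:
g = -10073 (g = -12308 + 2235 = -10073)
1/(-25985 + (((-9080 - (-3528)/6449) + g) - 32029)) = 1/(-25985 + (((-9080 - (-3528)/6449) - 10073) - 32029)) = 1/(-25985 + (((-9080 - 1*(-3528/6449)) - 10073) - 32029)) = 1/(-25985 + (((-9080 + 3528/6449) - 10073) - 32029)) = 1/(-25985 + ((-58553392/6449 - 10073) - 32029)) = 1/(-25985 + (-123514169/6449 - 32029)) = 1/(-25985 - 330069190/6449) = 1/(-497646455/6449) = -6449/497646455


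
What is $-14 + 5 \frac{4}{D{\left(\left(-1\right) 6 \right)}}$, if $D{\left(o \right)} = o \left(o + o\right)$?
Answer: $- \frac{247}{18} \approx -13.722$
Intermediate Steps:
$D{\left(o \right)} = 2 o^{2}$ ($D{\left(o \right)} = o 2 o = 2 o^{2}$)
$-14 + 5 \frac{4}{D{\left(\left(-1\right) 6 \right)}} = -14 + 5 \frac{4}{2 \left(\left(-1\right) 6\right)^{2}} = -14 + 5 \frac{4}{2 \left(-6\right)^{2}} = -14 + 5 \frac{4}{2 \cdot 36} = -14 + 5 \cdot \frac{4}{72} = -14 + 5 \cdot 4 \cdot \frac{1}{72} = -14 + 5 \cdot \frac{1}{18} = -14 + \frac{5}{18} = - \frac{247}{18}$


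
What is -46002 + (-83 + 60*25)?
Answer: -44585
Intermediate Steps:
-46002 + (-83 + 60*25) = -46002 + (-83 + 1500) = -46002 + 1417 = -44585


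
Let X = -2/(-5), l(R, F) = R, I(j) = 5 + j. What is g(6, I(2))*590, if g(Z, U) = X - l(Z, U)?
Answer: -3304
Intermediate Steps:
X = ⅖ (X = -2*(-⅕) = ⅖ ≈ 0.40000)
g(Z, U) = ⅖ - Z
g(6, I(2))*590 = (⅖ - 1*6)*590 = (⅖ - 6)*590 = -28/5*590 = -3304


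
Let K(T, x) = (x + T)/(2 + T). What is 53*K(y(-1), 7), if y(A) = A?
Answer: 318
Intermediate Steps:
K(T, x) = (T + x)/(2 + T)
53*K(y(-1), 7) = 53*((-1 + 7)/(2 - 1)) = 53*(6/1) = 53*(1*6) = 53*6 = 318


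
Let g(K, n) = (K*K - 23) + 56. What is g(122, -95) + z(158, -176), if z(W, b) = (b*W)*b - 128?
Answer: 4908997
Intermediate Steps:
g(K, n) = 33 + K**2 (g(K, n) = (K**2 - 23) + 56 = (-23 + K**2) + 56 = 33 + K**2)
z(W, b) = -128 + W*b**2 (z(W, b) = (W*b)*b - 128 = W*b**2 - 128 = -128 + W*b**2)
g(122, -95) + z(158, -176) = (33 + 122**2) + (-128 + 158*(-176)**2) = (33 + 14884) + (-128 + 158*30976) = 14917 + (-128 + 4894208) = 14917 + 4894080 = 4908997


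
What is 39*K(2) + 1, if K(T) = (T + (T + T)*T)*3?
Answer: 1171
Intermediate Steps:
K(T) = 3*T + 6*T² (K(T) = (T + (2*T)*T)*3 = (T + 2*T²)*3 = 3*T + 6*T²)
39*K(2) + 1 = 39*(3*2*(1 + 2*2)) + 1 = 39*(3*2*(1 + 4)) + 1 = 39*(3*2*5) + 1 = 39*30 + 1 = 1170 + 1 = 1171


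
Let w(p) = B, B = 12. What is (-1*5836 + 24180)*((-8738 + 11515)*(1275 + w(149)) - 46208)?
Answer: 64713798104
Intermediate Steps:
w(p) = 12
(-1*5836 + 24180)*((-8738 + 11515)*(1275 + w(149)) - 46208) = (-1*5836 + 24180)*((-8738 + 11515)*(1275 + 12) - 46208) = (-5836 + 24180)*(2777*1287 - 46208) = 18344*(3573999 - 46208) = 18344*3527791 = 64713798104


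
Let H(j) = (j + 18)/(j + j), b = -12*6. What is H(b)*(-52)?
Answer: -39/2 ≈ -19.500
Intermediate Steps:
b = -72
H(j) = (18 + j)/(2*j) (H(j) = (18 + j)/((2*j)) = (18 + j)*(1/(2*j)) = (18 + j)/(2*j))
H(b)*(-52) = ((½)*(18 - 72)/(-72))*(-52) = ((½)*(-1/72)*(-54))*(-52) = (3/8)*(-52) = -39/2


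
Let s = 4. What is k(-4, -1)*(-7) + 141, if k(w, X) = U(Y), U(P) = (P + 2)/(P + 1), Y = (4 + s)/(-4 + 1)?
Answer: 691/5 ≈ 138.20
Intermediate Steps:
Y = -8/3 (Y = (4 + 4)/(-4 + 1) = 8/(-3) = 8*(-⅓) = -8/3 ≈ -2.6667)
U(P) = (2 + P)/(1 + P)
k(w, X) = ⅖ (k(w, X) = (2 - 8/3)/(1 - 8/3) = -⅔/(-5/3) = -⅗*(-⅔) = ⅖)
k(-4, -1)*(-7) + 141 = (⅖)*(-7) + 141 = -14/5 + 141 = 691/5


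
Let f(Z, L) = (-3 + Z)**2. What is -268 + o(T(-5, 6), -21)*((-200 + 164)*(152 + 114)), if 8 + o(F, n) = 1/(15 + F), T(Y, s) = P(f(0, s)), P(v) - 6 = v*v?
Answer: 1296184/17 ≈ 76246.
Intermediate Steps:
P(v) = 6 + v**2 (P(v) = 6 + v*v = 6 + v**2)
T(Y, s) = 87 (T(Y, s) = 6 + ((-3 + 0)**2)**2 = 6 + ((-3)**2)**2 = 6 + 9**2 = 6 + 81 = 87)
o(F, n) = -8 + 1/(15 + F)
-268 + o(T(-5, 6), -21)*((-200 + 164)*(152 + 114)) = -268 + ((-119 - 8*87)/(15 + 87))*((-200 + 164)*(152 + 114)) = -268 + ((-119 - 696)/102)*(-36*266) = -268 + ((1/102)*(-815))*(-9576) = -268 - 815/102*(-9576) = -268 + 1300740/17 = 1296184/17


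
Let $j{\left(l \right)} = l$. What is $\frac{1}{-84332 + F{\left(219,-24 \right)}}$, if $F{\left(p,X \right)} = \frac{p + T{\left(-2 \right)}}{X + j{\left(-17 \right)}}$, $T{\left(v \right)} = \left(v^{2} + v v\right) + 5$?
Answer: $- \frac{41}{3457844} \approx -1.1857 \cdot 10^{-5}$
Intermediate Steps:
$T{\left(v \right)} = 5 + 2 v^{2}$ ($T{\left(v \right)} = \left(v^{2} + v^{2}\right) + 5 = 2 v^{2} + 5 = 5 + 2 v^{2}$)
$F{\left(p,X \right)} = \frac{13 + p}{-17 + X}$ ($F{\left(p,X \right)} = \frac{p + \left(5 + 2 \left(-2\right)^{2}\right)}{X - 17} = \frac{p + \left(5 + 2 \cdot 4\right)}{-17 + X} = \frac{p + \left(5 + 8\right)}{-17 + X} = \frac{p + 13}{-17 + X} = \frac{13 + p}{-17 + X}$)
$\frac{1}{-84332 + F{\left(219,-24 \right)}} = \frac{1}{-84332 + \frac{13 + 219}{-17 - 24}} = \frac{1}{-84332 + \frac{1}{-41} \cdot 232} = \frac{1}{-84332 - \frac{232}{41}} = \frac{1}{- \frac{3457844}{41}} = - \frac{41}{3457844}$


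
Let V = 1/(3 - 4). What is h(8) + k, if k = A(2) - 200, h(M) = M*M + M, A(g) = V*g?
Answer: -130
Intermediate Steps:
V = -1 (V = 1/(-1) = -1)
A(g) = -g
h(M) = M + M² (h(M) = M² + M = M + M²)
k = -202 (k = -1*2 - 200 = -2 - 200 = -202)
h(8) + k = 8*(1 + 8) - 202 = 8*9 - 202 = 72 - 202 = -130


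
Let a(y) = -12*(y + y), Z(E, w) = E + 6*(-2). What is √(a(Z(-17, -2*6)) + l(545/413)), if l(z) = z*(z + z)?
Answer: √119310074/413 ≈ 26.448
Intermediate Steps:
l(z) = 2*z² (l(z) = z*(2*z) = 2*z²)
Z(E, w) = -12 + E (Z(E, w) = E - 12 = -12 + E)
a(y) = -24*y
√(a(Z(-17, -2*6)) + l(545/413)) = √(-24*(-12 - 17) + 2*(545/413)²) = √(-24*(-29) + 2*(545*(1/413))²) = √(696 + 2*(545/413)²) = √(696 + 2*(297025/170569)) = √(696 + 594050/170569) = √(119310074/170569) = √119310074/413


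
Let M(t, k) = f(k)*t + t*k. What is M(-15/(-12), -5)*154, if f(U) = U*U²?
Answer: -25025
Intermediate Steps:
f(U) = U³
M(t, k) = k*t + t*k³ (M(t, k) = k³*t + t*k = t*k³ + k*t = k*t + t*k³)
M(-15/(-12), -5)*154 = -5*(-15/(-12))*(1 + (-5)²)*154 = -5*(-15*(-1/12))*(1 + 25)*154 = -5*5/4*26*154 = -325/2*154 = -25025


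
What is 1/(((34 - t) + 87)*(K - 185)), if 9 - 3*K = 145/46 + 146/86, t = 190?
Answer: 86/1089581 ≈ 7.8929e-5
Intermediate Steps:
K = 8209/5934 (K = 3 - (145/46 + 146/86)/3 = 3 - (145*(1/46) + 146*(1/86))/3 = 3 - (145/46 + 73/43)/3 = 3 - ⅓*9593/1978 = 3 - 9593/5934 = 8209/5934 ≈ 1.3834)
1/(((34 - t) + 87)*(K - 185)) = 1/(((34 - 1*190) + 87)*(8209/5934 - 185)) = 1/(((34 - 190) + 87)*(-1089581/5934)) = 1/((-156 + 87)*(-1089581/5934)) = 1/(-69*(-1089581/5934)) = 1/(1089581/86) = 86/1089581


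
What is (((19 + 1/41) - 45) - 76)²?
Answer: 17480761/1681 ≈ 10399.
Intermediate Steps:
(((19 + 1/41) - 45) - 76)² = ((780/41 - 45) - 76)² = (-1065/41 - 76)² = (-4181/41)² = 17480761/1681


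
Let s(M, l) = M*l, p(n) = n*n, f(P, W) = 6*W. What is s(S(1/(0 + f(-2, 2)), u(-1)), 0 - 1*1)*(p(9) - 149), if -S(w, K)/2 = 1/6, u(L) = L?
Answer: -68/3 ≈ -22.667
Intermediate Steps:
p(n) = n**2
S(w, K) = -1/3 (S(w, K) = -2/6 = -2*1/6 = -1/3)
s(S(1/(0 + f(-2, 2)), u(-1)), 0 - 1*1)*(p(9) - 149) = (-(0 - 1*1)/3)*(9**2 - 149) = (-(0 - 1)/3)*(81 - 149) = -1/3*(-1)*(-68) = (1/3)*(-68) = -68/3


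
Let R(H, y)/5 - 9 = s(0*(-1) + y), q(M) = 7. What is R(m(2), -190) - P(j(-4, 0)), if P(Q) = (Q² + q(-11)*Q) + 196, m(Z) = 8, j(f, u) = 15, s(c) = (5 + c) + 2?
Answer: -1396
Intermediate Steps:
s(c) = 7 + c
R(H, y) = 80 + 5*y (R(H, y) = 45 + 5*(7 + (0*(-1) + y)) = 45 + 5*(7 + (0 + y)) = 45 + 5*(7 + y) = 45 + (35 + 5*y) = 80 + 5*y)
P(Q) = 196 + Q² + 7*Q (P(Q) = (Q² + 7*Q) + 196 = 196 + Q² + 7*Q)
R(m(2), -190) - P(j(-4, 0)) = (80 + 5*(-190)) - (196 + 15² + 7*15) = (80 - 950) - (196 + 225 + 105) = -870 - 1*526 = -870 - 526 = -1396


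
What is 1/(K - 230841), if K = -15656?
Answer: -1/246497 ≈ -4.0568e-6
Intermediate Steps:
1/(K - 230841) = 1/(-15656 - 230841) = 1/(-246497) = -1/246497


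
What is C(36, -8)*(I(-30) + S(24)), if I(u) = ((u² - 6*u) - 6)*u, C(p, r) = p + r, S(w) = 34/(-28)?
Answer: -902194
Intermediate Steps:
S(w) = -17/14 (S(w) = 34*(-1/28) = -17/14)
I(u) = u*(-6 + u² - 6*u) (I(u) = (-6 + u² - 6*u)*u = u*(-6 + u² - 6*u))
C(36, -8)*(I(-30) + S(24)) = (36 - 8)*(-30*(-6 + (-30)² - 6*(-30)) - 17/14) = 28*(-30*(-6 + 900 + 180) - 17/14) = 28*(-30*1074 - 17/14) = 28*(-32220 - 17/14) = 28*(-451097/14) = -902194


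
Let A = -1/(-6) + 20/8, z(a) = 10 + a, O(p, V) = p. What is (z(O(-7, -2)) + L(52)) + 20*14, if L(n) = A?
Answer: 857/3 ≈ 285.67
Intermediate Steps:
A = 8/3 (A = -1*(-⅙) + 20*(⅛) = ⅙ + 5/2 = 8/3 ≈ 2.6667)
L(n) = 8/3
(z(O(-7, -2)) + L(52)) + 20*14 = ((10 - 7) + 8/3) + 20*14 = (3 + 8/3) + 280 = 17/3 + 280 = 857/3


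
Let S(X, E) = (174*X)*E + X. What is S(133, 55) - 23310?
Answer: 1249633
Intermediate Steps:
S(X, E) = X + 174*E*X (S(X, E) = 174*E*X + X = X + 174*E*X)
S(133, 55) - 23310 = 133*(1 + 174*55) - 23310 = 133*(1 + 9570) - 23310 = 133*9571 - 23310 = 1272943 - 23310 = 1249633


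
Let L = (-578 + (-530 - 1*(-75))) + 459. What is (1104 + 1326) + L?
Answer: 1856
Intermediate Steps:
L = -574 (L = (-578 + (-530 + 75)) + 459 = (-578 - 455) + 459 = -1033 + 459 = -574)
(1104 + 1326) + L = (1104 + 1326) - 574 = 2430 - 574 = 1856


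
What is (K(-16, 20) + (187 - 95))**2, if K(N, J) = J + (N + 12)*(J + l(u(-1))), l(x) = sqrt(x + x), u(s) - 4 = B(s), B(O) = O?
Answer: 1120 - 256*sqrt(6) ≈ 492.93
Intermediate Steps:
u(s) = 4 + s
l(x) = sqrt(2)*sqrt(x) (l(x) = sqrt(2*x) = sqrt(2)*sqrt(x))
K(N, J) = J + (12 + N)*(J + sqrt(6)) (K(N, J) = J + (N + 12)*(J + sqrt(2)*sqrt(4 - 1)) = J + (12 + N)*(J + sqrt(2)*sqrt(3)) = J + (12 + N)*(J + sqrt(6)))
(K(-16, 20) + (187 - 95))**2 = ((12*sqrt(6) + 13*20 + 20*(-16) - 16*sqrt(6)) + (187 - 95))**2 = ((12*sqrt(6) + 260 - 320 - 16*sqrt(6)) + 92)**2 = ((-60 - 4*sqrt(6)) + 92)**2 = (32 - 4*sqrt(6))**2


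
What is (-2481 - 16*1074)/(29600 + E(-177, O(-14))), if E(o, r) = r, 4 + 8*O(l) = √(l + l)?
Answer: -1330455240/2002583773 + 78660*I*√7/14018086411 ≈ -0.66437 + 1.4846e-5*I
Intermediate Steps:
O(l) = -½ + √2*√l/8 (O(l) = -½ + √(l + l)/8 = -½ + √(2*l)/8 = -½ + (√2*√l)/8 = -½ + √2*√l/8)
(-2481 - 16*1074)/(29600 + E(-177, O(-14))) = (-2481 - 16*1074)/(29600 + (-½ + √2*√(-14)/8)) = (-2481 - 17184)/(29600 + (-½ + √2*(I*√14)/8)) = -19665/(29600 + (-½ + I*√7/4)) = -19665/(59199/2 + I*√7/4)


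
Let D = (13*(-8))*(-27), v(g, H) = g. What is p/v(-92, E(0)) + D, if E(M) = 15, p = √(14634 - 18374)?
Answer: 2808 - I*√935/46 ≈ 2808.0 - 0.66473*I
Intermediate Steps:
p = 2*I*√935 (p = √(-3740) = 2*I*√935 ≈ 61.156*I)
D = 2808 (D = -104*(-27) = 2808)
p/v(-92, E(0)) + D = (2*I*√935)/(-92) + 2808 = (2*I*√935)*(-1/92) + 2808 = -I*√935/46 + 2808 = 2808 - I*√935/46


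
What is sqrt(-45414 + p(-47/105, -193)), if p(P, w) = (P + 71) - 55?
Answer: I*sqrt(500517885)/105 ≈ 213.07*I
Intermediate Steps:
p(P, w) = 16 + P (p(P, w) = (71 + P) - 55 = 16 + P)
sqrt(-45414 + p(-47/105, -193)) = sqrt(-45414 + (16 - 47/105)) = sqrt(-45414 + 1633/105) = sqrt(-4766837/105) = I*sqrt(500517885)/105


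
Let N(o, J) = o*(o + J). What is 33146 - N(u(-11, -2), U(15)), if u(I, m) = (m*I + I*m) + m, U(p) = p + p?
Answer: 30122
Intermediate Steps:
U(p) = 2*p
u(I, m) = m + 2*I*m (u(I, m) = (I*m + I*m) + m = 2*I*m + m = m + 2*I*m)
N(o, J) = o*(J + o)
33146 - N(u(-11, -2), U(15)) = 33146 - (-2*(1 + 2*(-11)))*(2*15 - 2*(1 + 2*(-11))) = 33146 - (-2*(1 - 22))*(30 - 2*(1 - 22)) = 33146 - (-2*(-21))*(30 - 2*(-21)) = 33146 - 42*(30 + 42) = 33146 - 42*72 = 33146 - 1*3024 = 33146 - 3024 = 30122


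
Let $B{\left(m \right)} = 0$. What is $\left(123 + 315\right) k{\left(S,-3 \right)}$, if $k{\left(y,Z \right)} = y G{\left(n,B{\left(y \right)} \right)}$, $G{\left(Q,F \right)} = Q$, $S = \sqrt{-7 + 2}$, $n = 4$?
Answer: $1752 i \sqrt{5} \approx 3917.6 i$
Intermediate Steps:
$S = i \sqrt{5}$ ($S = \sqrt{-5} = i \sqrt{5} \approx 2.2361 i$)
$k{\left(y,Z \right)} = 4 y$ ($k{\left(y,Z \right)} = y 4 = 4 y$)
$\left(123 + 315\right) k{\left(S,-3 \right)} = \left(123 + 315\right) 4 i \sqrt{5} = 438 \cdot 4 i \sqrt{5} = 1752 i \sqrt{5}$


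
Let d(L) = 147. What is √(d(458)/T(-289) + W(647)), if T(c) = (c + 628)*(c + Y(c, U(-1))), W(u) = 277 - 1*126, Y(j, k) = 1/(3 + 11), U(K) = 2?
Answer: √31547617720665/457085 ≈ 12.288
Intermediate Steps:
Y(j, k) = 1/14
W(u) = 151 (W(u) = 277 - 126 = 151)
T(c) = (628 + c)*(1/14 + c) (T(c) = (c + 628)*(c + 1/14) = (628 + c)*(1/14 + c))
√(d(458)/T(-289) + W(647)) = √(147/(314/7 + (-289)² + (8793/14)*(-289)) + 151) = √(147/(314/7 + 83521 - 2541177/14) + 151) = √(147/(-1371255/14) + 151) = √(147*(-14/1371255) + 151) = √(-686/457085 + 151) = √(69019149/457085) = √31547617720665/457085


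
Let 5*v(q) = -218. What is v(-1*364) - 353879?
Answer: -1769613/5 ≈ -3.5392e+5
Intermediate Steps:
v(q) = -218/5 (v(q) = (⅕)*(-218) = -218/5)
v(-1*364) - 353879 = -218/5 - 353879 = -1769613/5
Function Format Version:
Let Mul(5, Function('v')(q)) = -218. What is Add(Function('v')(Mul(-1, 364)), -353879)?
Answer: Rational(-1769613, 5) ≈ -3.5392e+5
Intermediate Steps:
Function('v')(q) = Rational(-218, 5) (Function('v')(q) = Mul(Rational(1, 5), -218) = Rational(-218, 5))
Add(Function('v')(Mul(-1, 364)), -353879) = Add(Rational(-218, 5), -353879) = Rational(-1769613, 5)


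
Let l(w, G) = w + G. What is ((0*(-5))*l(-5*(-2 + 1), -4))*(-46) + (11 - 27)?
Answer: -16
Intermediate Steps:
l(w, G) = G + w
((0*(-5))*l(-5*(-2 + 1), -4))*(-46) + (11 - 27) = ((0*(-5))*(-4 - 5*(-2 + 1)))*(-46) + (11 - 27) = (0*(-4 - 5*(-1)))*(-46) - 16 = (0*(-4 + 5))*(-46) - 16 = (0*1)*(-46) - 16 = 0*(-46) - 16 = 0 - 16 = -16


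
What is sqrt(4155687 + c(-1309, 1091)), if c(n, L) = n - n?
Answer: 3*sqrt(461743) ≈ 2038.6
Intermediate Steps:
c(n, L) = 0
sqrt(4155687 + c(-1309, 1091)) = sqrt(4155687 + 0) = sqrt(4155687) = 3*sqrt(461743)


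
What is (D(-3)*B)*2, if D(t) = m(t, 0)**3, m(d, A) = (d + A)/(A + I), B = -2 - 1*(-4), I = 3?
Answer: -4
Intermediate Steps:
B = 2 (B = -2 + 4 = 2)
m(d, A) = (A + d)/(3 + A) (m(d, A) = (d + A)/(A + 3) = (A + d)/(3 + A))
D(t) = t**3/27 (D(t) = ((0 + t)/(3 + 0))**3 = (t/3)**3 = t**3/27)
(D(-3)*B)*2 = (((1/27)*(-3)**3)*2)*2 = (((1/27)*(-27))*2)*2 = -1*2*2 = -2*2 = -4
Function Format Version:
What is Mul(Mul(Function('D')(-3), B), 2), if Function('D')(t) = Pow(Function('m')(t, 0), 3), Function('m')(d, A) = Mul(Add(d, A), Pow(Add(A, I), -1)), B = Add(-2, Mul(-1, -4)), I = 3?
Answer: -4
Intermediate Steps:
B = 2 (B = Add(-2, 4) = 2)
Function('m')(d, A) = Mul(Pow(Add(3, A), -1), Add(A, d)) (Function('m')(d, A) = Mul(Add(d, A), Pow(Add(A, 3), -1)) = Mul(Add(A, d), Pow(Add(3, A), -1)) = Mul(Pow(Add(3, A), -1), Add(A, d)))
Function('D')(t) = Mul(Rational(1, 27), Pow(t, 3)) (Function('D')(t) = Pow(Mul(Pow(Add(3, 0), -1), Add(0, t)), 3) = Pow(Mul(Pow(3, -1), t), 3) = Pow(Mul(Rational(1, 3), t), 3) = Mul(Rational(1, 27), Pow(t, 3)))
Mul(Mul(Function('D')(-3), B), 2) = Mul(Mul(Mul(Rational(1, 27), Pow(-3, 3)), 2), 2) = Mul(Mul(Mul(Rational(1, 27), -27), 2), 2) = Mul(Mul(-1, 2), 2) = Mul(-2, 2) = -4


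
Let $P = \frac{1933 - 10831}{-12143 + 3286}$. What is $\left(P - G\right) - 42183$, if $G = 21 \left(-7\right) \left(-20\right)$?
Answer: $- \frac{399645513}{8857} \approx -45122.0$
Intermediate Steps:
$G = 2940$ ($G = \left(-147\right) \left(-20\right) = 2940$)
$P = \frac{8898}{8857}$ ($P = - \frac{8898}{-8857} = \left(-8898\right) \left(- \frac{1}{8857}\right) = \frac{8898}{8857} \approx 1.0046$)
$\left(P - G\right) - 42183 = \left(\frac{8898}{8857} - 2940\right) - 42183 = - \frac{26030682}{8857} - 42183 = - \frac{399645513}{8857}$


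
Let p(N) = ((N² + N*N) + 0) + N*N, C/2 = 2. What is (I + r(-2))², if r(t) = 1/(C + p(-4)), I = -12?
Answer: 388129/2704 ≈ 143.54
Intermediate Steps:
C = 4 (C = 2*2 = 4)
p(N) = 3*N² (p(N) = ((N² + N²) + 0) + N² = (2*N² + 0) + N² = 2*N² + N² = 3*N²)
r(t) = 1/52 (r(t) = 1/(4 + 3*(-4)²) = 1/(4 + 3*16) = 1/(4 + 48) = 1/52)
(I + r(-2))² = (-12 + 1/52)² = (-623/52)² = 388129/2704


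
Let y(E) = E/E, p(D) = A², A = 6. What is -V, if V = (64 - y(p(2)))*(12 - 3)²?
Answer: -5103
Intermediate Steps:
p(D) = 36 (p(D) = 6² = 36)
y(E) = 1
V = 5103 (V = (64 - 1*1)*(12 - 3)² = (64 - 1)*9² = 63*81 = 5103)
-V = -1*5103 = -5103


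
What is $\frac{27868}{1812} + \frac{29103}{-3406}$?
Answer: $\frac{10545943}{1542918} \approx 6.8351$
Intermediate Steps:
$\frac{27868}{1812} + \frac{29103}{-3406} = 27868 \cdot \frac{1}{1812} + 29103 \left(- \frac{1}{3406}\right) = \frac{6967}{453} - \frac{29103}{3406} = \frac{10545943}{1542918}$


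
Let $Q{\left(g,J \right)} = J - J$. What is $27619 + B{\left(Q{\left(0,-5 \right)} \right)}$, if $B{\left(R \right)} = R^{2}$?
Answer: $27619$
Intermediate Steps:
$Q{\left(g,J \right)} = 0$
$27619 + B{\left(Q{\left(0,-5 \right)} \right)} = 27619 + 0^{2} = 27619 + 0 = 27619$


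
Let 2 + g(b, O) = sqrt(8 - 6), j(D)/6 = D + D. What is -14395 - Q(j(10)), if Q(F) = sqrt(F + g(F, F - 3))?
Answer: -14395 - sqrt(118 + sqrt(2)) ≈ -14406.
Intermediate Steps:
j(D) = 12*D (j(D) = 6*(D + D) = 6*(2*D) = 12*D)
g(b, O) = -2 + sqrt(2) (g(b, O) = -2 + sqrt(8 - 6) = -2 + sqrt(2))
Q(F) = sqrt(-2 + F + sqrt(2)) (Q(F) = sqrt(F + (-2 + sqrt(2))) = sqrt(-2 + F + sqrt(2)))
-14395 - Q(j(10)) = -14395 - sqrt(-2 + 12*10 + sqrt(2)) = -14395 - sqrt(-2 + 120 + sqrt(2)) = -14395 - sqrt(118 + sqrt(2))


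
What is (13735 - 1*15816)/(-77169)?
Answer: 2081/77169 ≈ 0.026967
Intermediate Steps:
(13735 - 1*15816)/(-77169) = (13735 - 15816)*(-1/77169) = -2081*(-1/77169) = 2081/77169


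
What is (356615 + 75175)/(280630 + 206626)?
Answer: 215895/243628 ≈ 0.88617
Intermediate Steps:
(356615 + 75175)/(280630 + 206626) = 431790/487256 = 431790*(1/487256) = 215895/243628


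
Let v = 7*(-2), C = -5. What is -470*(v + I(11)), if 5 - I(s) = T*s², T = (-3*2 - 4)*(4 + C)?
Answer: 572930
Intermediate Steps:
v = -14
T = 10 (T = (-3*2 - 4)*(4 - 5) = (-6 - 4)*(-1) = -10*(-1) = 10)
I(s) = 5 - 10*s²
-470*(v + I(11)) = -470*(-14 + (5 - 10*11²)) = -470*(-14 + (5 - 10*121)) = -470*(-14 + (5 - 1210)) = -470*(-14 - 1205) = -470*(-1219) = 572930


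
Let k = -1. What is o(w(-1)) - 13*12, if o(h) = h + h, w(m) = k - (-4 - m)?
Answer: -152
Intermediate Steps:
w(m) = 3 + m (w(m) = -1 - (-4 - m) = -1 + (4 + m) = 3 + m)
o(h) = 2*h
o(w(-1)) - 13*12 = 2*(3 - 1) - 13*12 = 2*2 - 156 = 4 - 156 = -152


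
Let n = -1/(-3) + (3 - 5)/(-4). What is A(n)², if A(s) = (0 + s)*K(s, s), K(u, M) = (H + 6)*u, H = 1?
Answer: 30625/1296 ≈ 23.630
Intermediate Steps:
K(u, M) = 7*u (K(u, M) = (1 + 6)*u = 7*u)
n = ⅚ (n = -1*(-⅓) - 2*(-¼) = ⅓ + ½ = ⅚ ≈ 0.83333)
A(s) = 7*s² (A(s) = (0 + s)*(7*s) = s*(7*s) = 7*s²)
A(n)² = (7*(⅚)²)² = (7*(25/36))² = (175/36)² = 30625/1296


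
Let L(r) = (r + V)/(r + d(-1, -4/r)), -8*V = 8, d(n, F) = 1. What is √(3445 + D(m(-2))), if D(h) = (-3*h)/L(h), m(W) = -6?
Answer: √169435/7 ≈ 58.804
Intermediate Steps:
V = -1 (V = -⅛*8 = -1)
L(r) = (-1 + r)/(1 + r) (L(r) = (r - 1)/(r + 1) = (-1 + r)/(1 + r))
D(h) = -3*h*(1 + h)/(-1 + h) (D(h) = (-3*h)/(((-1 + h)/(1 + h))) = (-3*h)*((1 + h)/(-1 + h)) = -3*h*(1 + h)/(-1 + h))
√(3445 + D(m(-2))) = √(3445 - 3*(-6)*(1 - 6)/(-1 - 6)) = √(3445 - 3*(-6)*(-5)/(-7)) = √(3445 - 3*(-6)*(-⅐)*(-5)) = √(3445 + 90/7) = √(24205/7) = √169435/7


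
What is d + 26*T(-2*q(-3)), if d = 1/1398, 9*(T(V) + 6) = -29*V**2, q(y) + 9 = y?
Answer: -67679975/1398 ≈ -48412.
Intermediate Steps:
q(y) = -9 + y
T(V) = -6 - 29*V**2/9 (T(V) = -6 + (-29*V**2)/9 = -6 - 29*V**2/9)
d = 1/1398 ≈ 0.00071531
d + 26*T(-2*q(-3)) = 1/1398 + 26*(-6 - 29*4*(-9 - 3)**2/9) = 1/1398 + 26*(-6 - 29*(-2*(-12))**2/9) = 1/1398 + 26*(-6 - 29/9*24**2) = 1/1398 + 26*(-6 - 29/9*576) = 1/1398 + 26*(-6 - 1856) = 1/1398 + 26*(-1862) = 1/1398 - 48412 = -67679975/1398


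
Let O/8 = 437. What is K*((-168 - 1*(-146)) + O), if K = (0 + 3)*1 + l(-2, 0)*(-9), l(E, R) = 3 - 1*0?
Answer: -83376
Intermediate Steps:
l(E, R) = 3 (l(E, R) = 3 + 0 = 3)
O = 3496 (O = 8*437 = 3496)
K = -24 (K = (0 + 3)*1 + 3*(-9) = 3*1 - 27 = 3 - 27 = -24)
K*((-168 - 1*(-146)) + O) = -24*((-168 - 1*(-146)) + 3496) = -24*((-168 + 146) + 3496) = -24*(-22 + 3496) = -24*3474 = -83376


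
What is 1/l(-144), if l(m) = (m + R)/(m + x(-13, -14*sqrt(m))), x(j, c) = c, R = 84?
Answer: 12/5 + 14*I/5 ≈ 2.4 + 2.8*I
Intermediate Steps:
l(m) = (84 + m)/(m - 14*sqrt(m)) (l(m) = (m + 84)/(m - 14*sqrt(m)) = (84 + m)/(m - 14*sqrt(m)))
1/l(-144) = 1/((84 - 144)/(-144 - 168*I)) = 1/(-60/(-144 - 168*I)) = 1/(((-144 + 168*I)/48960)*(-60)) = 1/(-(-144 + 168*I)/816) = 12/5 + 14*I/5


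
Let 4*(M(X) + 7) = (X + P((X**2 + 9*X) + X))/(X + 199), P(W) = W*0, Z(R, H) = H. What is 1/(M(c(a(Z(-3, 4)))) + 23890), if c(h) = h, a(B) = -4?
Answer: 195/4657184 ≈ 4.1871e-5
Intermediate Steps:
P(W) = 0
M(X) = -7 + X/(4*(199 + X)) (M(X) = -7 + ((X + 0)/(X + 199))/4 = -7 + (X/(199 + X))/4 = -7 + X/(4*(199 + X)))
1/(M(c(a(Z(-3, 4)))) + 23890) = 1/((-5572 - 27*(-4))/(4*(199 - 4)) + 23890) = 1/((1/4)*(-5572 + 108)/195 + 23890) = 1/((1/4)*(1/195)*(-5464) + 23890) = 1/(-1366/195 + 23890) = 1/(4657184/195) = 195/4657184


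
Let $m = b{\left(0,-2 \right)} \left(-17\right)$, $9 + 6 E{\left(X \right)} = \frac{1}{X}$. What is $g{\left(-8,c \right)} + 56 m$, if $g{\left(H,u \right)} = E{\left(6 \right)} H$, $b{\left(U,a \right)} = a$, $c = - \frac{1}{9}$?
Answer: $\frac{17242}{9} \approx 1915.8$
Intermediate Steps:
$c = - \frac{1}{9}$ ($c = \left(-1\right) \frac{1}{9} = - \frac{1}{9} \approx -0.11111$)
$E{\left(X \right)} = - \frac{3}{2} + \frac{1}{6 X}$
$g{\left(H,u \right)} = - \frac{53 H}{36}$ ($g{\left(H,u \right)} = \frac{1 - 54}{6 \cdot 6} H = \frac{1}{6} \cdot \frac{1}{6} \left(1 - 54\right) H = \frac{1}{6} \cdot \frac{1}{6} \left(-53\right) H = - \frac{53 H}{36}$)
$m = 34$ ($m = \left(-2\right) \left(-17\right) = 34$)
$g{\left(-8,c \right)} + 56 m = \left(- \frac{53}{36}\right) \left(-8\right) + 56 \cdot 34 = \frac{106}{9} + 1904 = \frac{17242}{9}$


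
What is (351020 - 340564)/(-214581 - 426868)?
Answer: -10456/641449 ≈ -0.016301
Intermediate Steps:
(351020 - 340564)/(-214581 - 426868) = 10456/(-641449) = 10456*(-1/641449) = -10456/641449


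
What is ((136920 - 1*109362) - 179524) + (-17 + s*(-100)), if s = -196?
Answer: -132383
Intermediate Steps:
((136920 - 1*109362) - 179524) + (-17 + s*(-100)) = ((136920 - 1*109362) - 179524) + (-17 - 196*(-100)) = ((136920 - 109362) - 179524) + (-17 + 19600) = (27558 - 179524) + 19583 = -151966 + 19583 = -132383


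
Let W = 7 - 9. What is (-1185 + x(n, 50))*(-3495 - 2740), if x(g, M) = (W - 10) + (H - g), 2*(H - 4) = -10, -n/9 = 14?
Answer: 6683920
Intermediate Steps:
n = -126 (n = -9*14 = -126)
H = -1 (H = 4 + (½)*(-10) = 4 - 5 = -1)
W = -2
x(g, M) = -13 - g (x(g, M) = (-2 - 10) + (-1 - g) = -12 + (-1 - g) = -13 - g)
(-1185 + x(n, 50))*(-3495 - 2740) = (-1185 + (-13 - 1*(-126)))*(-3495 - 2740) = (-1185 + (-13 + 126))*(-6235) = (-1185 + 113)*(-6235) = -1072*(-6235) = 6683920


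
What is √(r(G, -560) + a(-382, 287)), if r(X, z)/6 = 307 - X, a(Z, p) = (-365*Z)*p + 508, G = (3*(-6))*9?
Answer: 2*√10004933 ≈ 6326.1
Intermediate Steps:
G = -162 (G = -18*9 = -162)
a(Z, p) = 508 - 365*Z*p (a(Z, p) = -365*Z*p + 508 = 508 - 365*Z*p)
r(X, z) = 1842 - 6*X (r(X, z) = 6*(307 - X) = 1842 - 6*X)
√(r(G, -560) + a(-382, 287)) = √((1842 - 6*(-162)) + (508 - 365*(-382)*287)) = √((1842 + 972) + (508 + 40016410)) = √(2814 + 40016918) = √40019732 = 2*√10004933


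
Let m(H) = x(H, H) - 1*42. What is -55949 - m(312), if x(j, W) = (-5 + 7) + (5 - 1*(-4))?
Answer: -55918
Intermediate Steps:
x(j, W) = 11 (x(j, W) = 2 + (5 + 4) = 2 + 9 = 11)
m(H) = -31 (m(H) = 11 - 1*42 = 11 - 42 = -31)
-55949 - m(312) = -55949 - 1*(-31) = -55949 + 31 = -55918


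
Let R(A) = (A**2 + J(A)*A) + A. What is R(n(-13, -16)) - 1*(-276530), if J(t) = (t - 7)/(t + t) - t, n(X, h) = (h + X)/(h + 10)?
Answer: 1106135/4 ≈ 2.7653e+5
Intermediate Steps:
n(X, h) = (X + h)/(10 + h)
J(t) = -t + (-7 + t)/(2*t) (J(t) = (-7 + t)/((2*t)) - t = (-7 + t)*(1/(2*t)) - t = (-7 + t)/(2*t) - t = -t + (-7 + t)/(2*t))
R(A) = A + A**2 + A*(1/2 - A - 7/(2*A)) (R(A) = (A**2 + (1/2 - A - 7/(2*A))*A) + A = (A**2 + A*(1/2 - A - 7/(2*A))) + A = A + A**2 + A*(1/2 - A - 7/(2*A)))
R(n(-13, -16)) - 1*(-276530) = (-7/2 + 3*((-13 - 16)/(10 - 16))/2) - 1*(-276530) = (-7/2 + 3*(-29/(-6))/2) + 276530 = (-7/2 + 3*(-1/6*(-29))/2) + 276530 = (-7/2 + (3/2)*(29/6)) + 276530 = (-7/2 + 29/4) + 276530 = 15/4 + 276530 = 1106135/4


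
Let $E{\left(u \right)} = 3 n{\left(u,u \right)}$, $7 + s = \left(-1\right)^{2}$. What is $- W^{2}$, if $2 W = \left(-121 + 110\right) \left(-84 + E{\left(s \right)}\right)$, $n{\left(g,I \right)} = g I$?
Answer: $-17424$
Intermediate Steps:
$n{\left(g,I \right)} = I g$
$s = -6$ ($s = -7 + \left(-1\right)^{2} = -7 + 1 = -6$)
$E{\left(u \right)} = 3 u^{2}$ ($E{\left(u \right)} = 3 u u = 3 u^{2}$)
$W = -132$ ($W = \frac{\left(-121 + 110\right) \left(-84 + 3 \left(-6\right)^{2}\right)}{2} = \frac{\left(-11\right) \left(-84 + 3 \cdot 36\right)}{2} = \frac{\left(-11\right) \left(-84 + 108\right)}{2} = \frac{\left(-11\right) 24}{2} = \frac{1}{2} \left(-264\right) = -132$)
$- W^{2} = - \left(-132\right)^{2} = \left(-1\right) 17424 = -17424$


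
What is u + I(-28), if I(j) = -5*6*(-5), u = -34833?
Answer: -34683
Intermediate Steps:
I(j) = 150 (I(j) = -30*(-5) = 150)
u + I(-28) = -34833 + 150 = -34683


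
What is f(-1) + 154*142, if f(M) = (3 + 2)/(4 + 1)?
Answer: 21869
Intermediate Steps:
f(M) = 1 (f(M) = 5/5 = 5*(1/5) = 1)
f(-1) + 154*142 = 1 + 154*142 = 1 + 21868 = 21869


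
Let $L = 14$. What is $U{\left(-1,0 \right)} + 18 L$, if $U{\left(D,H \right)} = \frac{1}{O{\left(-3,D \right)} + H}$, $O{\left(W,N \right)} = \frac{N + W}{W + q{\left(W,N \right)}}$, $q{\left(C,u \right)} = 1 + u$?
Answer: $\frac{1011}{4} \approx 252.75$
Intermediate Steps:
$O{\left(W,N \right)} = \frac{N + W}{1 + N + W}$ ($O{\left(W,N \right)} = \frac{N + W}{W + \left(1 + N\right)} = \frac{N + W}{1 + N + W}$)
$U{\left(D,H \right)} = \frac{1}{H + \frac{-3 + D}{-2 + D}}$ ($U{\left(D,H \right)} = \frac{1}{\frac{D - 3}{1 + D - 3} + H} = \frac{1}{\frac{-3 + D}{-2 + D} + H} = \frac{1}{H + \frac{-3 + D}{-2 + D}}$)
$U{\left(-1,0 \right)} + 18 L = \frac{-2 - 1}{-3 - 1 + 0 \left(-2 - 1\right)} + 18 \cdot 14 = \frac{1}{-3 - 1 + 0 \left(-3\right)} \left(-3\right) + 252 = \frac{1}{-3 - 1 + 0} \left(-3\right) + 252 = \frac{1}{-4} \left(-3\right) + 252 = \left(- \frac{1}{4}\right) \left(-3\right) + 252 = \frac{3}{4} + 252 = \frac{1011}{4}$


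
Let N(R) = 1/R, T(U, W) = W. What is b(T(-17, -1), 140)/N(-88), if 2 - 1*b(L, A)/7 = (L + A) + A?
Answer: 170632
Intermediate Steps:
b(L, A) = 14 - 14*A - 7*L (b(L, A) = 14 - 7*((L + A) + A) = 14 - 7*((A + L) + A) = 14 - 7*(L + 2*A) = 14 + (-14*A - 7*L) = 14 - 14*A - 7*L)
b(T(-17, -1), 140)/N(-88) = (14 - 14*140 - 7*(-1))/(1/(-88)) = (14 - 1960 + 7)/(-1/88) = -1939*(-88) = 170632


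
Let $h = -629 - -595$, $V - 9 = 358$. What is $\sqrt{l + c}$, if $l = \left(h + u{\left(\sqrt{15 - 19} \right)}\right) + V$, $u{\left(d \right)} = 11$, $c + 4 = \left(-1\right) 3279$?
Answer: $i \sqrt{2939} \approx 54.213 i$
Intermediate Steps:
$V = 367$ ($V = 9 + 358 = 367$)
$c = -3283$ ($c = -4 - 3279 = -3283$)
$h = -34$ ($h = -629 + 595 = -34$)
$l = 344$ ($l = \left(-34 + 11\right) + 367 = -23 + 367 = 344$)
$\sqrt{l + c} = \sqrt{344 - 3283} = \sqrt{-2939} = i \sqrt{2939}$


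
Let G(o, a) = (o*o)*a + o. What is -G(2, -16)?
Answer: 62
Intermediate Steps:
G(o, a) = o + a*o² (G(o, a) = o²*a + o = a*o² + o = o + a*o²)
-G(2, -16) = -2*(1 - 16*2) = -2*(1 - 32) = -2*(-31) = -1*(-62) = 62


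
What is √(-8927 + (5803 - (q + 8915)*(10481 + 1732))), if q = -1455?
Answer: 2*I*√22778026 ≈ 9545.3*I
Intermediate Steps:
√(-8927 + (5803 - (q + 8915)*(10481 + 1732))) = √(-8927 + (5803 - (-1455 + 8915)*(10481 + 1732))) = √(-8927 + (5803 - 7460*12213)) = √(-8927 + (5803 - 1*91108980)) = √(-8927 + (5803 - 91108980)) = √(-8927 - 91103177) = √(-91112104) = 2*I*√22778026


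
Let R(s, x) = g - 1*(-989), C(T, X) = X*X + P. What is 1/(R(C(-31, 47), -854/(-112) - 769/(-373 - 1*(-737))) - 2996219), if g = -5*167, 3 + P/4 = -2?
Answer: -1/2996065 ≈ -3.3377e-7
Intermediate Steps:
P = -20 (P = -12 + 4*(-2) = -12 - 8 = -20)
g = -835
C(T, X) = -20 + X² (C(T, X) = X*X - 20 = X² - 20 = -20 + X²)
R(s, x) = 154 (R(s, x) = -835 - 1*(-989) = -835 + 989 = 154)
1/(R(C(-31, 47), -854/(-112) - 769/(-373 - 1*(-737))) - 2996219) = 1/(154 - 2996219) = 1/(-2996065) = -1/2996065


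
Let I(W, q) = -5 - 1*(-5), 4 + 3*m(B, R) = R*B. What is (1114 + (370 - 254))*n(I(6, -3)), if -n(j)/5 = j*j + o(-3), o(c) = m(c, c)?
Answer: -10250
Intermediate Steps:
m(B, R) = -4/3 + B*R/3 (m(B, R) = -4/3 + (R*B)/3 = -4/3 + (B*R)/3 = -4/3 + B*R/3)
o(c) = -4/3 + c²/3 (o(c) = -4/3 + c*c/3 = -4/3 + c²/3)
I(W, q) = 0 (I(W, q) = -5 + 5 = 0)
n(j) = -25/3 - 5*j² (n(j) = -5*(j*j + (-4/3 + (⅓)*(-3)²)) = -5*(j² + (-4/3 + (⅓)*9)) = -5*(j² + (-4/3 + 3)) = -5*(j² + 5/3) = -5*(5/3 + j²) = -25/3 - 5*j²)
(1114 + (370 - 254))*n(I(6, -3)) = (1114 + (370 - 254))*(-25/3 - 5*0²) = (1114 + 116)*(-25/3 - 5*0) = 1230*(-25/3 + 0) = 1230*(-25/3) = -10250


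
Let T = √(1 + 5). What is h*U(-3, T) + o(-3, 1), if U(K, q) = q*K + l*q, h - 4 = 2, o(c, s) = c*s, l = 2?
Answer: -3 - 6*√6 ≈ -17.697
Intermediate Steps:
h = 6 (h = 4 + 2 = 6)
T = √6 ≈ 2.4495
U(K, q) = 2*q + K*q (U(K, q) = q*K + 2*q = K*q + 2*q = 2*q + K*q)
h*U(-3, T) + o(-3, 1) = 6*(√6*(2 - 3)) - 3*1 = 6*(√6*(-1)) - 3 = 6*(-√6) - 3 = -6*√6 - 3 = -3 - 6*√6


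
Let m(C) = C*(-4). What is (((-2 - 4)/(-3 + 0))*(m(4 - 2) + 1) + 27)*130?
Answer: 1690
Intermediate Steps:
m(C) = -4*C
(((-2 - 4)/(-3 + 0))*(m(4 - 2) + 1) + 27)*130 = (((-2 - 4)/(-3 + 0))*(-4*(4 - 2) + 1) + 27)*130 = ((-6/(-3))*(-4*2 + 1) + 27)*130 = ((-6*(-⅓))*(-8 + 1) + 27)*130 = (2*(-7) + 27)*130 = (-14 + 27)*130 = 13*130 = 1690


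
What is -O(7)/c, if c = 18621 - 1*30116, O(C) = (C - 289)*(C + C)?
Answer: -3948/11495 ≈ -0.34345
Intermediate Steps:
O(C) = 2*C*(-289 + C) (O(C) = (-289 + C)*(2*C) = 2*C*(-289 + C))
c = -11495 (c = 18621 - 30116 = -11495)
-O(7)/c = -2*7*(-289 + 7)/(-11495) = -2*7*(-282)*(-1)/11495 = -(-3948)*(-1)/11495 = -1*3948/11495 = -3948/11495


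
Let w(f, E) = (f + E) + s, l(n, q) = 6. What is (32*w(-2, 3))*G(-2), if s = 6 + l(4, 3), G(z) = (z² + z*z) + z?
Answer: 2496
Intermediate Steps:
G(z) = z + 2*z² (G(z) = (z² + z²) + z = 2*z² + z = z + 2*z²)
s = 12 (s = 6 + 6 = 12)
w(f, E) = 12 + E + f (w(f, E) = (f + E) + 12 = (E + f) + 12 = 12 + E + f)
(32*w(-2, 3))*G(-2) = (32*(12 + 3 - 2))*(-2*(1 + 2*(-2))) = (32*13)*(-2*(1 - 4)) = 416*(-2*(-3)) = 416*6 = 2496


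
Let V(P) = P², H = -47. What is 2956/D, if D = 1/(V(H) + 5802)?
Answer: 23680516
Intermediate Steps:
D = 1/8011 (D = 1/((-47)² + 5802) = 1/(2209 + 5802) = 1/8011 ≈ 0.00012483)
2956/D = 2956/(1/8011) = 2956*8011 = 23680516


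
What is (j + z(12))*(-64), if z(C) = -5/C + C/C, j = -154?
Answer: 29456/3 ≈ 9818.7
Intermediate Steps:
z(C) = 1 - 5/C (z(C) = -5/C + 1 = 1 - 5/C)
(j + z(12))*(-64) = (-154 + (-5 + 12)/12)*(-64) = (-154 + (1/12)*7)*(-64) = (-154 + 7/12)*(-64) = -1841/12*(-64) = 29456/3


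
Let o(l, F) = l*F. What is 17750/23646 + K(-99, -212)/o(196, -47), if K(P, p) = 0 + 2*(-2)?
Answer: 2921564/3889767 ≈ 0.75109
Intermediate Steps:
K(P, p) = -4 (K(P, p) = 0 - 4 = -4)
o(l, F) = F*l
17750/23646 + K(-99, -212)/o(196, -47) = 17750/23646 - 4/((-47*196)) = 17750*(1/23646) - 4/(-9212) = 8875/11823 - 4*(-1/9212) = 8875/11823 + 1/2303 = 2921564/3889767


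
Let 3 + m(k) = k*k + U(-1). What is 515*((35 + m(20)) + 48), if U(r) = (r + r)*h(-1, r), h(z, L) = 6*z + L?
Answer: 254410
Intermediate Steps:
h(z, L) = L + 6*z
U(r) = 2*r*(-6 + r) (U(r) = (r + r)*(r + 6*(-1)) = (2*r)*(r - 6) = (2*r)*(-6 + r) = 2*r*(-6 + r))
m(k) = 11 + k**2 (m(k) = -3 + (k*k + 2*(-1)*(-6 - 1)) = -3 + (k**2 + 2*(-1)*(-7)) = -3 + (k**2 + 14) = -3 + (14 + k**2) = 11 + k**2)
515*((35 + m(20)) + 48) = 515*((35 + (11 + 20**2)) + 48) = 515*((35 + (11 + 400)) + 48) = 515*((35 + 411) + 48) = 515*(446 + 48) = 515*494 = 254410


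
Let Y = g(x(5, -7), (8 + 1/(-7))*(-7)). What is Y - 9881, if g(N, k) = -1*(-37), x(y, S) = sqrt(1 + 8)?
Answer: -9844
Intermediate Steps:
x(y, S) = 3 (x(y, S) = sqrt(9) = 3)
g(N, k) = 37
Y = 37
Y - 9881 = 37 - 9881 = -9844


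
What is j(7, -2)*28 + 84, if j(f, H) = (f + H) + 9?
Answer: 476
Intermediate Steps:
j(f, H) = 9 + H + f (j(f, H) = (H + f) + 9 = 9 + H + f)
j(7, -2)*28 + 84 = (9 - 2 + 7)*28 + 84 = 14*28 + 84 = 392 + 84 = 476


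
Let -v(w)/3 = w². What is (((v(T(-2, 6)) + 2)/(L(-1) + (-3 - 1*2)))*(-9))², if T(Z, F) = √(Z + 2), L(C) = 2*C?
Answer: 324/49 ≈ 6.6122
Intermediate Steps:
T(Z, F) = √(2 + Z)
v(w) = -3*w²
(((v(T(-2, 6)) + 2)/(L(-1) + (-3 - 1*2)))*(-9))² = (((-3*(√(2 - 2))² + 2)/(2*(-1) + (-3 - 1*2)))*(-9))² = (((-3*(√0)² + 2)/(-2 + (-3 - 2)))*(-9))² = (((-3*0² + 2)/(-2 - 5))*(-9))² = (((-3*0 + 2)/(-7))*(-9))² = (((0 + 2)*(-⅐))*(-9))² = ((2*(-⅐))*(-9))² = (-2/7*(-9))² = (18/7)² = 324/49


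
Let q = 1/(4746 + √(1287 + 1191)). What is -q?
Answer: -113/536239 + √2478/22522038 ≈ -0.00020852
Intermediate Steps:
q = 1/(4746 + √2478) ≈ 0.00020852
-q = -(113/536239 - √2478/22522038) = -113/536239 + √2478/22522038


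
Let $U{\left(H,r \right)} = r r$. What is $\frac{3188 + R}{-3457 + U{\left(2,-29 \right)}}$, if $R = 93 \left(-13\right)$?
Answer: $- \frac{1979}{2616} \approx -0.7565$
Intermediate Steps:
$U{\left(H,r \right)} = r^{2}$
$R = -1209$
$\frac{3188 + R}{-3457 + U{\left(2,-29 \right)}} = \frac{3188 - 1209}{-3457 + \left(-29\right)^{2}} = \frac{1979}{-3457 + 841} = \frac{1979}{-2616} = 1979 \left(- \frac{1}{2616}\right) = - \frac{1979}{2616}$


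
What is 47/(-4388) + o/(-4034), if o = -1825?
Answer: 3909251/8850596 ≈ 0.44169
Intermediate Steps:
47/(-4388) + o/(-4034) = 47/(-4388) - 1825/(-4034) = 47*(-1/4388) - 1825*(-1/4034) = -47/4388 + 1825/4034 = 3909251/8850596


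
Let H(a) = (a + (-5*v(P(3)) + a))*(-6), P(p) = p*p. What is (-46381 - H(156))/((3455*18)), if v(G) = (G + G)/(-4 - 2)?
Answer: -44419/62190 ≈ -0.71425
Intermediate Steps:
P(p) = p²
v(G) = -G/3 (v(G) = (2*G)/(-6) = (2*G)*(-⅙) = -G/3)
H(a) = -90 - 12*a (H(a) = (a + (-(-5)*3²/3 + a))*(-6) = (a + (-(-5)*9/3 + a))*(-6) = (a + (-5*(-3) + a))*(-6) = (a + (15 + a))*(-6) = (15 + 2*a)*(-6) = -90 - 12*a)
(-46381 - H(156))/((3455*18)) = (-46381 - (-90 - 12*156))/((3455*18)) = (-46381 - (-90 - 1872))/62190 = (-46381 - 1*(-1962))*(1/62190) = (-46381 + 1962)*(1/62190) = -44419*1/62190 = -44419/62190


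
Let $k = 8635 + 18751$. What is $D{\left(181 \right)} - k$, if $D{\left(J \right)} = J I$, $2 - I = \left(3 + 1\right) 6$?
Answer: $-31368$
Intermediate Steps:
$I = -22$ ($I = 2 - \left(3 + 1\right) 6 = 2 - 4 \cdot 6 = 2 - 24 = -22$)
$k = 27386$
$D{\left(J \right)} = - 22 J$ ($D{\left(J \right)} = J \left(-22\right) = - 22 J$)
$D{\left(181 \right)} - k = \left(-22\right) 181 - 27386 = -3982 - 27386 = -31368$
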